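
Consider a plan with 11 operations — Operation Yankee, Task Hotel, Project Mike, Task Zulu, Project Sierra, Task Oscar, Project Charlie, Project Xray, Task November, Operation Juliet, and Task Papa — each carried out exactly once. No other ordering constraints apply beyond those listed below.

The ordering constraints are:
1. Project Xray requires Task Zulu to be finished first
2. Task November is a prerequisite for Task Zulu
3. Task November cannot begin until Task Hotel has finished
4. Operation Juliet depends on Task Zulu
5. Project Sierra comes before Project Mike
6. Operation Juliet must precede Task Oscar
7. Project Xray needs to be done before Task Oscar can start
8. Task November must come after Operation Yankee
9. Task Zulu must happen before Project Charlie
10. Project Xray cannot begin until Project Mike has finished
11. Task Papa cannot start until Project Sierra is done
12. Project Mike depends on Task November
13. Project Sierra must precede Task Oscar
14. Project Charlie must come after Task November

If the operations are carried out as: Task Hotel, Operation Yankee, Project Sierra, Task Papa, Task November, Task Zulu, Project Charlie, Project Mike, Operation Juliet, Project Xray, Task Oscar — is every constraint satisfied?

Yes

Checking each listed constraint against this order: for instance, Project Sierra is in position 3 and Task Oscar in position 11, so that constraint holds — and the remaining constraints check out the same way.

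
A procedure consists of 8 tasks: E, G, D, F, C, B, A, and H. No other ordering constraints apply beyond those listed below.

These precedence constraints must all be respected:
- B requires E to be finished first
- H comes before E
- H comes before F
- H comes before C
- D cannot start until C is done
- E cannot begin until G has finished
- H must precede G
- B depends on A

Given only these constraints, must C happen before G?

No

No chain of constraints connects C to G in either direction.
A valid ordering placing G before C exists, so the answer is no.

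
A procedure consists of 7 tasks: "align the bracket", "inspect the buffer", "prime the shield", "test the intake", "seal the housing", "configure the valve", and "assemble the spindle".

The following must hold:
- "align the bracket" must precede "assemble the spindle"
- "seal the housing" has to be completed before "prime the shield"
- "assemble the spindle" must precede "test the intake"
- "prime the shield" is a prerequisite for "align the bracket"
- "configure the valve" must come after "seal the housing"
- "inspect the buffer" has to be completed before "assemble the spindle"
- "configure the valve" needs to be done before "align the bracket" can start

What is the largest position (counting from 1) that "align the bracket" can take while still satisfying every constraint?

Every task that must follow "align the bracket" has to come after it. Tracing all chains starting from "align the bracket", those tasks are: "test the intake", "assemble the spindle" — 2 in total.
So at least 2 tasks follow "align the bracket", putting "align the bracket" no later than position 5. That position is achievable by scheduling everything else first.

5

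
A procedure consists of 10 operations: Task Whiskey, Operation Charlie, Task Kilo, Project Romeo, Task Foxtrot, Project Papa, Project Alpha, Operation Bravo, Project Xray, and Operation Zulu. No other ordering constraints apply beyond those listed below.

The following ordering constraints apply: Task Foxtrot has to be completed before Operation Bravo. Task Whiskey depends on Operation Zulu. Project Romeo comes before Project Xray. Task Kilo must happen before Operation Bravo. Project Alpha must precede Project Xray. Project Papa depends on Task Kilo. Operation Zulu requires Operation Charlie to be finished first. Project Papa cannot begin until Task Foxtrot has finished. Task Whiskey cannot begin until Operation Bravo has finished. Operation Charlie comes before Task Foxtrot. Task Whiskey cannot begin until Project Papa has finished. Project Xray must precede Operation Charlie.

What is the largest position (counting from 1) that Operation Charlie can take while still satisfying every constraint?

Every operation that must follow Operation Charlie has to come after it. Tracing all chains starting from Operation Charlie, those operations are: Task Whiskey, Task Foxtrot, Project Papa, Operation Bravo, Operation Zulu — 5 in total.
So at least 5 operations follow Operation Charlie, putting Operation Charlie no later than position 5. That position is achievable by scheduling everything else first.

5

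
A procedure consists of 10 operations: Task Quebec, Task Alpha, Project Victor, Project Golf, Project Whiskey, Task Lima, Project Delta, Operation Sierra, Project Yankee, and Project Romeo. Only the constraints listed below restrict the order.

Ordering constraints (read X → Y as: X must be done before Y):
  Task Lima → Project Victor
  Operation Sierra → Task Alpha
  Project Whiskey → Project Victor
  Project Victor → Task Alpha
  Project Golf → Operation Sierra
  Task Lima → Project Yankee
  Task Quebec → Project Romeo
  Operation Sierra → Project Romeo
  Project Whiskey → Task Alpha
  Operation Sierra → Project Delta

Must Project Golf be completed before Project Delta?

Yes

There is a constraint chain Project Golf → Operation Sierra → Project Delta.
That forces Project Golf before Project Delta in every valid schedule.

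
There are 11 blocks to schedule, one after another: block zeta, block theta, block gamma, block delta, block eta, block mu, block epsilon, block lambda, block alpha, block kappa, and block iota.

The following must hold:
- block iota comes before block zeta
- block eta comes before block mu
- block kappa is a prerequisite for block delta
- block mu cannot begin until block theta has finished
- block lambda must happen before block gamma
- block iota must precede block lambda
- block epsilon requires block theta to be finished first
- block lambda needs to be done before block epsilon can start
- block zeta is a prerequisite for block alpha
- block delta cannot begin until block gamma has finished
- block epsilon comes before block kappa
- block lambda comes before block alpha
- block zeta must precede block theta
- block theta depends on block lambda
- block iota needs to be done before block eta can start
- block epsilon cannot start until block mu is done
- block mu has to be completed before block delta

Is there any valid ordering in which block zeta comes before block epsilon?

Every valid ordering already has block zeta before block epsilon (the constraints require it), so in particular at least one does.

Yes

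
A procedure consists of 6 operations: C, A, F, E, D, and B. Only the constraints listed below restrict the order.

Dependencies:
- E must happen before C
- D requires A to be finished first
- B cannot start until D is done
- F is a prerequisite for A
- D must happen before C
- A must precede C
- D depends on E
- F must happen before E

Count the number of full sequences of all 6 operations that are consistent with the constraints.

4

Only F has no prerequisites, so it must go first.
Counting all ways to extend the partial order to a total order gives 4.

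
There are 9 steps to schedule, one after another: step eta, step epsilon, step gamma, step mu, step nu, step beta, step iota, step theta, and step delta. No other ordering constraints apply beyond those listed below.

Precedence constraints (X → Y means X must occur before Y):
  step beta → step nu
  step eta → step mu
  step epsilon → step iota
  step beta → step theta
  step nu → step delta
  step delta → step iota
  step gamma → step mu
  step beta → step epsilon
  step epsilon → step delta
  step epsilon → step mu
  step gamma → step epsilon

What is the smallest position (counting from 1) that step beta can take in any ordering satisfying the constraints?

Step beta has no prerequisites at all, so it can go in position 1.

1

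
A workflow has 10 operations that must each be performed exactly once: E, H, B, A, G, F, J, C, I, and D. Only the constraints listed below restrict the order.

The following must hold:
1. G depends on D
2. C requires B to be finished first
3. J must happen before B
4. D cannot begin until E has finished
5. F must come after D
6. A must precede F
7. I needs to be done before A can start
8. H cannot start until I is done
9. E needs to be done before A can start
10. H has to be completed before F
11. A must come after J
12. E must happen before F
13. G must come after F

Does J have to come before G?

Yes

Following the dependencies: J → A → F → G.
That forces J before G in every valid schedule.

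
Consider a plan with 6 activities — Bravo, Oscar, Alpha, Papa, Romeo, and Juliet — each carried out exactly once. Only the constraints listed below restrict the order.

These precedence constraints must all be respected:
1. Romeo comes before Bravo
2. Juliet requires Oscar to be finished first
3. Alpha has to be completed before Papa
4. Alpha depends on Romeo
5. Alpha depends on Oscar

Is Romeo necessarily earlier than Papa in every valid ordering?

Yes

Tracing the constraints gives a chain: Romeo → Alpha → Papa.
That forces Romeo before Papa in every valid schedule.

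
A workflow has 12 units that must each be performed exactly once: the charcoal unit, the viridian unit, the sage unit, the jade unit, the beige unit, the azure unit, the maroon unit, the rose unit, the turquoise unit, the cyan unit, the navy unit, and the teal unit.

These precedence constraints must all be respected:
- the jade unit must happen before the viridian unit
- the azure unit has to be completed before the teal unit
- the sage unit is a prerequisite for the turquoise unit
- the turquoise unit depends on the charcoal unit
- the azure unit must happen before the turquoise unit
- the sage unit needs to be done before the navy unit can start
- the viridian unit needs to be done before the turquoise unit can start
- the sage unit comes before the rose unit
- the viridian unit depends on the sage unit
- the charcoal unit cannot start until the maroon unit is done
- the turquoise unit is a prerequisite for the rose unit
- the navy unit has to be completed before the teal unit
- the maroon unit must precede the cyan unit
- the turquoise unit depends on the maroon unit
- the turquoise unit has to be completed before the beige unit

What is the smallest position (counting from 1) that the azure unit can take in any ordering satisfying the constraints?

1

Nothing is required before the azure unit; it can be the very first unit.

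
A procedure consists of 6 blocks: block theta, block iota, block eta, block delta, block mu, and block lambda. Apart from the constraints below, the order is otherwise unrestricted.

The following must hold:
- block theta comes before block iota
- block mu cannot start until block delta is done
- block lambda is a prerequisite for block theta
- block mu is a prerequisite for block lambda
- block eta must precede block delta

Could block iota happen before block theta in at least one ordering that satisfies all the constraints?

No

The constraints give a chain block theta → block iota, which forces block theta before block iota.
Hence block iota can never be scheduled before block theta.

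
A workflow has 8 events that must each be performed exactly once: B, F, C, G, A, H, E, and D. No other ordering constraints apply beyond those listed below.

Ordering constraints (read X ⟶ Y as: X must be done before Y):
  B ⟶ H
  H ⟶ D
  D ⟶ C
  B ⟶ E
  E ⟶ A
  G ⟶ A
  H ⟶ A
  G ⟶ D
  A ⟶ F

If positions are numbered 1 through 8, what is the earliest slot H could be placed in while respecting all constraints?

2

The only event forced before H (directly or transitively) is B.
With 1 mandatory predecessor, the earliest H can sit is position 1+1 = 2, and placing just that one first achieves it.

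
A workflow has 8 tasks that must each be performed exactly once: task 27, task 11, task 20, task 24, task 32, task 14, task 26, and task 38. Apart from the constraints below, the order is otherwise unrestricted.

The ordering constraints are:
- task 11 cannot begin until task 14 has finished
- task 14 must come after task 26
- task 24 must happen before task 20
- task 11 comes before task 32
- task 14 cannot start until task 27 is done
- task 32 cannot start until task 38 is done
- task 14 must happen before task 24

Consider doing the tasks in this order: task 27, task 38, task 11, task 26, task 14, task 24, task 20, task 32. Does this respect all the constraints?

No

Here task 14 comes after task 11.
That contradicts the constraint that task 14 must precede task 11.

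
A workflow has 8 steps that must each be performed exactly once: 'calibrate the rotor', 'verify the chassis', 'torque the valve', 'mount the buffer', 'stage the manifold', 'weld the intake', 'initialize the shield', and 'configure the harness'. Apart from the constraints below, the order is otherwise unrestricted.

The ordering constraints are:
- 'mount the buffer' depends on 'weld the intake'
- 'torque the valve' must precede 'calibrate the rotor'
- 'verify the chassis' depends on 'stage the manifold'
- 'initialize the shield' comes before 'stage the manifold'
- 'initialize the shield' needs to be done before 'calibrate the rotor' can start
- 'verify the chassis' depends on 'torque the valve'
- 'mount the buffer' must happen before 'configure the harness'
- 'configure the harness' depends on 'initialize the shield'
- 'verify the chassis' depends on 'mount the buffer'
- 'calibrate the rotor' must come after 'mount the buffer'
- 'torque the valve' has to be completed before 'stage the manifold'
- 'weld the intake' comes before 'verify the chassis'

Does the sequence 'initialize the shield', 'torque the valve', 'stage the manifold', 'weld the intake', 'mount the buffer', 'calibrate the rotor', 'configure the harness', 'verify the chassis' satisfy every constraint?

Yes

Going through the constraints one by one, each required predecessor appears earlier in the sequence than its dependent — e.g. 'torque the valve' (position 2) is before 'verify the chassis' (position 8), as required.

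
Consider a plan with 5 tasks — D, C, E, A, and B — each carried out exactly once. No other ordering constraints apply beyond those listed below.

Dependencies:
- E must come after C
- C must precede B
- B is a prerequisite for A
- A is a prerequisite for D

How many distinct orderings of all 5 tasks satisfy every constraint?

Only C has no prerequisites, so it must go first.
Enumerating by repeatedly choosing an available task (one whose prerequisites are all placed) gives 4 distinct complete orderings.

4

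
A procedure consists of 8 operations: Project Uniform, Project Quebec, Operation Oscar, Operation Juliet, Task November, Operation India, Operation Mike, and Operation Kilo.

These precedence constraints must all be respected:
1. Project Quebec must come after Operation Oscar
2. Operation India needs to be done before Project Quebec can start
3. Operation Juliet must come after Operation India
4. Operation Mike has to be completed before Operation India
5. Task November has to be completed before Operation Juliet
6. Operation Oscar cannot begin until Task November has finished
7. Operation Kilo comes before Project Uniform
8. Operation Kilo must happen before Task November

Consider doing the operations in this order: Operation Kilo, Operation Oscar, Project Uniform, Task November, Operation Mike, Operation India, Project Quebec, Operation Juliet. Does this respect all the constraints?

No

In the proposed order, Operation Oscar appears before Task November.
Since Task November is required before Operation Oscar, the ordering is invalid.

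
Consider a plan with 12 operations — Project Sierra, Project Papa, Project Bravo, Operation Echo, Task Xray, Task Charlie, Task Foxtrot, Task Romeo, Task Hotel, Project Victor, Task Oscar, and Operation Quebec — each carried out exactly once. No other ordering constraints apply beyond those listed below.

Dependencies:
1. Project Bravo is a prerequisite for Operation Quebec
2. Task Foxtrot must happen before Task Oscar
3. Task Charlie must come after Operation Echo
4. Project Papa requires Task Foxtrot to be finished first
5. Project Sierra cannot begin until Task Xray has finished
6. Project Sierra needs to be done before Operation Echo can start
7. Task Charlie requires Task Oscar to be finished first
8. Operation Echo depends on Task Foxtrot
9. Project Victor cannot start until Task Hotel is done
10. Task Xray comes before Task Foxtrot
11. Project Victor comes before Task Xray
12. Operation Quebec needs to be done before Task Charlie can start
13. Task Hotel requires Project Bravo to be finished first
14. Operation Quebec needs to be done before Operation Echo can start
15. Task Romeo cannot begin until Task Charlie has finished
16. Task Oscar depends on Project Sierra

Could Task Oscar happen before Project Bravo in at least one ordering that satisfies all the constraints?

There is a dependency chain Project Bravo → Task Hotel → Project Victor → Task Xray → Project Sierra → Task Oscar, so Task Oscar always comes after Project Bravo.
Hence Task Oscar can never be scheduled before Project Bravo.

No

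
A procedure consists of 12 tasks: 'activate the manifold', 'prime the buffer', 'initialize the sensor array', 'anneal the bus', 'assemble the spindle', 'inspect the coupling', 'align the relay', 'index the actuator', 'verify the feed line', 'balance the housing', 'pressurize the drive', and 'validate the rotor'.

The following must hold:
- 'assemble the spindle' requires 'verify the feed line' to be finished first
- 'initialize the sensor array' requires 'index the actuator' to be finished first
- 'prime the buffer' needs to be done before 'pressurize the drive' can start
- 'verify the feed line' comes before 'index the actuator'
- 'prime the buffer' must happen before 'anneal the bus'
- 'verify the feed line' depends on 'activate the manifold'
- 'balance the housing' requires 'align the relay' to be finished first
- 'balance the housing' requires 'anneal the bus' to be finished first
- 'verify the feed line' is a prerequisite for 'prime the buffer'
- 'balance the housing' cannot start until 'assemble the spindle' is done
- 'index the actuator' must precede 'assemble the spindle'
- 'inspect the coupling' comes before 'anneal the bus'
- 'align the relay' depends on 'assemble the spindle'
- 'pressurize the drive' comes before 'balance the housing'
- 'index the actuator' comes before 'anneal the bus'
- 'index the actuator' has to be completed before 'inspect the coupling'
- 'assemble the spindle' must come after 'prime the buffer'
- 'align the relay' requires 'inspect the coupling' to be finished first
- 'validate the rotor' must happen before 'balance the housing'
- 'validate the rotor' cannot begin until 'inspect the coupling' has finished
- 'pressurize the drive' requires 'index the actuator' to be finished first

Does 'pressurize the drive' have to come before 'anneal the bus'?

No

No chain of constraints connects 'pressurize the drive' to 'anneal the bus' in either direction.
So 'pressurize the drive' can come before 'anneal the bus' or after — it is not forced.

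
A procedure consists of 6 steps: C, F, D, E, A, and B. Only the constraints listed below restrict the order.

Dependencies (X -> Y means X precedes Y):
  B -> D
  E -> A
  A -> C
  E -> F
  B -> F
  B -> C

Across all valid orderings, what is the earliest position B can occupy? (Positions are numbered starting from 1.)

B has no prerequisites at all, so it can go in position 1.

1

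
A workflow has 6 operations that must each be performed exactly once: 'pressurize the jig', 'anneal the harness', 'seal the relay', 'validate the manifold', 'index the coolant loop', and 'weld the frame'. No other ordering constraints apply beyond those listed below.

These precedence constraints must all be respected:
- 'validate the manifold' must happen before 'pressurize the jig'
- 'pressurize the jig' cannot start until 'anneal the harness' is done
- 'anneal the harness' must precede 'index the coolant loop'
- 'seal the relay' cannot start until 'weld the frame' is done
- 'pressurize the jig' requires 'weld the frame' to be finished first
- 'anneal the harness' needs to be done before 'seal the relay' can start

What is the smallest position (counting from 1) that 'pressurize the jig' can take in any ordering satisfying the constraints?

4

Every operation that must precede 'pressurize the jig' has to come before it. Tracing all chains that end at 'pressurize the jig', those operations are: 'anneal the harness', 'validate the manifold', 'weld the frame' — 3 in total.
So at minimum 3 operations come before 'pressurize the jig', putting 'pressurize the jig' no earlier than position 4. That position is achievable by scheduling exactly those predecessors first.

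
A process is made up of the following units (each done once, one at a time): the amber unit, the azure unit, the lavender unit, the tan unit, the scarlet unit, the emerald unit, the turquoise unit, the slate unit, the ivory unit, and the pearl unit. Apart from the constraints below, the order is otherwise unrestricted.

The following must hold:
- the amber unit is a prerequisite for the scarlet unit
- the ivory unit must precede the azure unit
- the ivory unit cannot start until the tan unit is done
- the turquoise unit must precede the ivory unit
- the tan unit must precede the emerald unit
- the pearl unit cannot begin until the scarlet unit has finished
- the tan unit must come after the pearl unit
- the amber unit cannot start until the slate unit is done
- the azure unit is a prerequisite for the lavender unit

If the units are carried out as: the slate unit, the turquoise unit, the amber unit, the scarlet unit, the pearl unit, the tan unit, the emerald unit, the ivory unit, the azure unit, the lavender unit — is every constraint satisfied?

Yes

Every stated constraint is respected: the turquoise unit sits at position 2, ahead of the ivory unit at position 8, and each of the other listed pairs likewise has the predecessor earlier in the sequence.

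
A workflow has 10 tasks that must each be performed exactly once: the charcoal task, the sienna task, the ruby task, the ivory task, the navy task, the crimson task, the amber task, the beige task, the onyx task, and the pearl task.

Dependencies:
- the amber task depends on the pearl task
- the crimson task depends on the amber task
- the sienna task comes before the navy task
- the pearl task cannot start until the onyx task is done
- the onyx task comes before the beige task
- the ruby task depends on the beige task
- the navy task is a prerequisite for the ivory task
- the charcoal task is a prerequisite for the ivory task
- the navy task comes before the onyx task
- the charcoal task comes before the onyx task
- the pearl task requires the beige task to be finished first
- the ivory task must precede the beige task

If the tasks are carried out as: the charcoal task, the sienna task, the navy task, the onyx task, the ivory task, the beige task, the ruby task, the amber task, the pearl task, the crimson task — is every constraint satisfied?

No

The sequence places the amber task ahead of the pearl task.
Since the pearl task is required before the amber task, the ordering is invalid.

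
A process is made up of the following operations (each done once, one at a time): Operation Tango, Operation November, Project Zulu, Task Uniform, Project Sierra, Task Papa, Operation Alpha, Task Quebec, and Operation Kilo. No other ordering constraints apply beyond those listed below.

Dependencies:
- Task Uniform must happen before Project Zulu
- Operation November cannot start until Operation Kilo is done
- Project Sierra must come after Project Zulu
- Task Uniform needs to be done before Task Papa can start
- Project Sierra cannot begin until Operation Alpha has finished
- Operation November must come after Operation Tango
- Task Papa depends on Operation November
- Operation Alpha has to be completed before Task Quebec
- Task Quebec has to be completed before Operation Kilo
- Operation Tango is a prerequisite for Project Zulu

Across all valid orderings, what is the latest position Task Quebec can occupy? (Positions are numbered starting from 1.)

Following every chain forward from Task Quebec, the operations that must come later are Operation November, Task Papa, Operation Kilo — 3 of them.
With 3 mandatory successors out of 9 operations total, the latest slot for Task Quebec is 9−3 = 6, and it's reachable by doing all non-successors before Task Quebec.

6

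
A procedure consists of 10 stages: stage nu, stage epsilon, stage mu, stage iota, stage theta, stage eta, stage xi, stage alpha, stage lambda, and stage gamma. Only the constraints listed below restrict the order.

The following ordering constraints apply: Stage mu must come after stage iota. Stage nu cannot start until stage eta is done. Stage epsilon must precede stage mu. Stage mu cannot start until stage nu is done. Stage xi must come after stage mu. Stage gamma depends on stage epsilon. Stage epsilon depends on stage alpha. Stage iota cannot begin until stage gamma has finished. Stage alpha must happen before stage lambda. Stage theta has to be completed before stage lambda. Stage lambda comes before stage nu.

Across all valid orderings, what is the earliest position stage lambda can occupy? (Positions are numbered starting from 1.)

3

The stages that are forced before stage lambda, directly or transitively, are stage theta, stage alpha. That's 2 stages.
So at minimum 2 stages come before stage lambda, putting stage lambda no earlier than position 3. That position is achievable by scheduling exactly those predecessors first.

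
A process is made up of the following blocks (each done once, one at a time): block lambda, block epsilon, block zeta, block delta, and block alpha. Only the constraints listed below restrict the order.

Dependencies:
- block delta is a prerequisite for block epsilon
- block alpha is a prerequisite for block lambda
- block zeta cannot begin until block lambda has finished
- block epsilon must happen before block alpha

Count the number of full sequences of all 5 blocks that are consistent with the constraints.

1

Block delta is the only block with nothing required before it, so every ordering starts there.
Continuing from there, at each step only one block has all its prerequisites placed, so the ordering is fully determined — there is exactly 1.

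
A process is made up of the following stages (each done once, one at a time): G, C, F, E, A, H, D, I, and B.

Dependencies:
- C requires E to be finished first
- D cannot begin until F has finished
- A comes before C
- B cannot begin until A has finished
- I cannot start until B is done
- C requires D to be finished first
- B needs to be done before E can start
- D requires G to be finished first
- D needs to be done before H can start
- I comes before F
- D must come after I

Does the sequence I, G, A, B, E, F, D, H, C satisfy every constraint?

In the proposed order, I appears before B.
That contradicts the constraint that B must precede I.

No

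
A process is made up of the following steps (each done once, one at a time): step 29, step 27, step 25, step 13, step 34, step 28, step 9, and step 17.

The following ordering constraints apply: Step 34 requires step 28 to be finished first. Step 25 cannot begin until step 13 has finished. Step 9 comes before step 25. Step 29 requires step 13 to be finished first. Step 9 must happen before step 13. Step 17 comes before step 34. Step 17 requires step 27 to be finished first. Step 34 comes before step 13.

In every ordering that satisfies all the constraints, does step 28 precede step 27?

No chain of constraints connects step 28 to step 27 in either direction.
There exist valid orderings with step 27 before step 28, so step 28 is not required to come first.

No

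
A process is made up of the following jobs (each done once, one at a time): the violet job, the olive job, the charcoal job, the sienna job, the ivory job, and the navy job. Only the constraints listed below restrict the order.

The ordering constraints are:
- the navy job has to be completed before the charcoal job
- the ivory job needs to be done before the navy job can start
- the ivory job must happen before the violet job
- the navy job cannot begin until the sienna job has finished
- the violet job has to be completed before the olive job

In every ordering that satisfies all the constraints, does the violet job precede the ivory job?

No

The constraints actually force the ivory job before the violet job (via the ivory job → the violet job), not the other way around.
So the violet job does not have to come before the ivory job — it cannot.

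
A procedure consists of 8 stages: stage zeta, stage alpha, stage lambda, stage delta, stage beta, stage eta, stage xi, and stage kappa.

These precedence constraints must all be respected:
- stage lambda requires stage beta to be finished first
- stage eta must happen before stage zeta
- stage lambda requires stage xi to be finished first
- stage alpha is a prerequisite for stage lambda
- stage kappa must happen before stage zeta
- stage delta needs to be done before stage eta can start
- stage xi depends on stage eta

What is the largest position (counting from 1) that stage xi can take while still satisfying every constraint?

The only stage forced after stage xi (directly or by a chain) is stage lambda.
So at least 1 stage follows stage xi, putting stage xi no later than position 7. That position is achievable by scheduling everything else first.

7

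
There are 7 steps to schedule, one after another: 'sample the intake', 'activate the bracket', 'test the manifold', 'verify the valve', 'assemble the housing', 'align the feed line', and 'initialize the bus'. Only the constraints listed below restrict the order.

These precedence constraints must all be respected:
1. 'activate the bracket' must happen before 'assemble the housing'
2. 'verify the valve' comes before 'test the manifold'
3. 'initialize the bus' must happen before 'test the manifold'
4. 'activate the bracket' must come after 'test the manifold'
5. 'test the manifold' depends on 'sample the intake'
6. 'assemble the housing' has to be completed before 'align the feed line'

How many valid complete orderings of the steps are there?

3 steps have no prerequisites ('sample the intake', 'verify the valve', 'initialize the bus'), so any of them could come first.
Counting all ways to extend the partial order to a total order gives 6.

6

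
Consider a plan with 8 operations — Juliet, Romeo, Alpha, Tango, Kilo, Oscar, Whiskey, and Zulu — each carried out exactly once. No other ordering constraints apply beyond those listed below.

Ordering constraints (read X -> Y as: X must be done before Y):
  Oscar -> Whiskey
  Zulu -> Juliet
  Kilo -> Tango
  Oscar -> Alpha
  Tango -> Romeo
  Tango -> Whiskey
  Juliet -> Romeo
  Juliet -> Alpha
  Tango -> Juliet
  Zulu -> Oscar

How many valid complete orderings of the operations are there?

72

The operations with no prerequisites are Kilo, Zulu; any of them can be placed first.
Enumerating by repeatedly choosing an available operation (one whose prerequisites are all placed) gives 72 distinct complete orderings.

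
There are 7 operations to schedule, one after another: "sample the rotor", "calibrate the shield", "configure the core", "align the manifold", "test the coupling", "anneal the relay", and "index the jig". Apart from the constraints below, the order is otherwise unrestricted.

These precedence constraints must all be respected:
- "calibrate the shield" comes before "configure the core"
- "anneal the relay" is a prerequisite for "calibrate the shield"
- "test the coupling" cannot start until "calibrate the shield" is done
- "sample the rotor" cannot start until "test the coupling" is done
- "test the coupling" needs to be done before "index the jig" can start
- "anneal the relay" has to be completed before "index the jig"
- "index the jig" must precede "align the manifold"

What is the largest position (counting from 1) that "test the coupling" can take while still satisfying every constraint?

Following every chain forward from "test the coupling", the operations that must come later are "sample the rotor", "align the manifold", "index the jig" — 3 of them.
So at least 3 operations follow "test the coupling", putting "test the coupling" no later than position 4. That position is achievable by scheduling everything else first.

4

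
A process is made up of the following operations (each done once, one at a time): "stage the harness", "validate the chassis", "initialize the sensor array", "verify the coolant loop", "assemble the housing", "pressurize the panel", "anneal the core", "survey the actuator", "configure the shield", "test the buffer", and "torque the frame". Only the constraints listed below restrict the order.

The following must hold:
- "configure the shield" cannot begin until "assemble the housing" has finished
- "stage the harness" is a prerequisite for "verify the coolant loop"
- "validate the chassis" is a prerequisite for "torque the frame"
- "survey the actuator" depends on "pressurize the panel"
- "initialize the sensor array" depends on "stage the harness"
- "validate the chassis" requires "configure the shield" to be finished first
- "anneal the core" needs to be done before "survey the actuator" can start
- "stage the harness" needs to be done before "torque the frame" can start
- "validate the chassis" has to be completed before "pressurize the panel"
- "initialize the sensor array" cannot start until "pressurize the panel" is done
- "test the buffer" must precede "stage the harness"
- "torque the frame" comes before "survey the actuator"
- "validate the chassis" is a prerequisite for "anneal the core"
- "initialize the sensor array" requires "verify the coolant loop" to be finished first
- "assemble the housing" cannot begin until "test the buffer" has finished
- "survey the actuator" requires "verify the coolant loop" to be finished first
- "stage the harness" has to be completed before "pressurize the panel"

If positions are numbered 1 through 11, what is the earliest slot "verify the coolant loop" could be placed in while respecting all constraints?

Working backwards through the constraints from "verify the coolant loop", its full set of required predecessors is "stage the harness", "test the buffer" — 2 of them.
So at minimum 2 operations come before "verify the coolant loop", putting "verify the coolant loop" no earlier than position 3. That position is achievable by scheduling exactly those predecessors first.

3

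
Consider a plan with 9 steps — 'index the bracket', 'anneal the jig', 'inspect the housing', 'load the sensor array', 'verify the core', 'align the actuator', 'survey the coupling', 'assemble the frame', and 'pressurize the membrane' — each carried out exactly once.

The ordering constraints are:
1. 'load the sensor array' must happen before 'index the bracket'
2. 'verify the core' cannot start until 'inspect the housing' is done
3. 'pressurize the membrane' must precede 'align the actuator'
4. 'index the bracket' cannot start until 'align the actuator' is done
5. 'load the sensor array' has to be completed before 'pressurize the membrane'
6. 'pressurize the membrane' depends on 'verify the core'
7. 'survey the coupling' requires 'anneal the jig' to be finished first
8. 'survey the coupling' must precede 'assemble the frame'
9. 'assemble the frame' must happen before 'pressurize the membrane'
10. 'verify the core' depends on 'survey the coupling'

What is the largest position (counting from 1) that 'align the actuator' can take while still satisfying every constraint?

Following the constraints forward from 'align the actuator', its only required successor is 'index the bracket'.
With 1 mandatory successor out of 9 steps total, the latest slot for 'align the actuator' is 9−1 = 8, and it's reachable by doing all non-successors before 'align the actuator'.

8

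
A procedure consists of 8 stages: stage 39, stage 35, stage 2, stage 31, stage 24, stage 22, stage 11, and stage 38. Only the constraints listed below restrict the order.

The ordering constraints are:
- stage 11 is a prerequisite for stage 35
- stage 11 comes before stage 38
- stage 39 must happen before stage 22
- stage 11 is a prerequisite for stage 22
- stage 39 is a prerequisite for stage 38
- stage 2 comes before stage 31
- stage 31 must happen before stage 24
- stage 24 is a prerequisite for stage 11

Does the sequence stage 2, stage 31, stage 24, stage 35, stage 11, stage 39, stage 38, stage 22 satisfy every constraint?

The sequence places stage 35 ahead of stage 11.
But one of the constraints requires stage 11 before stage 35, so this ordering violates it.

No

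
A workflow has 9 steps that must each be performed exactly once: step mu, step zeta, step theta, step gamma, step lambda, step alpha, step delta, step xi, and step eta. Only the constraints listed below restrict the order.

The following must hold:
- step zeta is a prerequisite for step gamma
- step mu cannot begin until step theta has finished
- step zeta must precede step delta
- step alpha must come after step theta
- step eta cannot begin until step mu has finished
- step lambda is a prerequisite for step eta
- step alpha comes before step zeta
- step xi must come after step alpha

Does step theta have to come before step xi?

Yes

Following the dependencies: step theta → step alpha → step xi.
Hence step theta necessarily comes before step xi.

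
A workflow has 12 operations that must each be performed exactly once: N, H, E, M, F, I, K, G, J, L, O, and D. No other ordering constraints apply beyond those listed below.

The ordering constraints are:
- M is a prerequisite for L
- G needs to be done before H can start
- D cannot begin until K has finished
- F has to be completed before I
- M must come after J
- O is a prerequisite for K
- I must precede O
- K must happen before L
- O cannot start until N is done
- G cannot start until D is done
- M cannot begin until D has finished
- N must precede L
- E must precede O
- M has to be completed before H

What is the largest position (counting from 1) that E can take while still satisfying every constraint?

The operations that are forced after E, directly or by a chain of constraints, are H, M, K, G, L, O, D. That's 7 operations.
With 7 mandatory successors out of 12 operations total, the latest slot for E is 12−7 = 5, and it's reachable by doing all non-successors before E.

5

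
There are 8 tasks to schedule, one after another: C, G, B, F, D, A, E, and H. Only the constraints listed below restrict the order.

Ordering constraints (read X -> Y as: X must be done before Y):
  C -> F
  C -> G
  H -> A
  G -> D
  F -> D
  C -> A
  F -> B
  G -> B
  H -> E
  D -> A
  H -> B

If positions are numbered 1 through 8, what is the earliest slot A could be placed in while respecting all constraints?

Every task that must precede A has to come before it. Tracing all chains that end at A, those tasks are: C, G, F, D, H — 5 in total.
So at minimum 5 tasks come before A, putting A no earlier than position 6. That position is achievable by scheduling exactly those predecessors first.

6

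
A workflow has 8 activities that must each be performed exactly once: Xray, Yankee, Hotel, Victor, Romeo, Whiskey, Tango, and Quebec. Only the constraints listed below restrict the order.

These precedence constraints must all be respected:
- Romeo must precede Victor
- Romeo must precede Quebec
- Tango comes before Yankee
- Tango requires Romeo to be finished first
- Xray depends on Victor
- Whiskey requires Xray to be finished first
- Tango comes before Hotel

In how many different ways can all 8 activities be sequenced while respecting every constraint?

280

Only Romeo has no prerequisites, so it must go first.
Enumerating by repeatedly choosing an available activity (one whose prerequisites are all placed) gives 280 distinct complete orderings.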